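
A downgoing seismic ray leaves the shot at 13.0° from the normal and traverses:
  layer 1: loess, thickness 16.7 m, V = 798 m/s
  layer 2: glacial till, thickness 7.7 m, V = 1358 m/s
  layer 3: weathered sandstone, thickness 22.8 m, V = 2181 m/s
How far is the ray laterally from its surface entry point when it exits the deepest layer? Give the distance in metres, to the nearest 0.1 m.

Apply Snell's law at each interface; in layer i the horizontal offset is hᵢ·tan θᵢ.
Layer 1: θ = 13.00°; offset = 16.7·tan 13.00° = 3.855 m.
Layer 2: sin θ = 1358·sin 13.0°/798 = 0.3828, θ = 22.51°; offset = 7.7·tan 22.51° = 3.191 m.
Layer 3: sin θ = 2181·sin 13.0°/798 = 0.6148, θ = 37.94°; offset = 22.8·tan 37.94° = 17.774 m.
Summing the layer offsets gives 24.820 m.

24.8 m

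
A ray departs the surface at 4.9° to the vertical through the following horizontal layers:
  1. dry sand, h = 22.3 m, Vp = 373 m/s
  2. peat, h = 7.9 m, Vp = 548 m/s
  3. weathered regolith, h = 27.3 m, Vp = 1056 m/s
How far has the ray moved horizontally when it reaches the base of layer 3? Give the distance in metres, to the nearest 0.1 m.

9.7 m

Apply Snell's law at each interface; in layer i the horizontal offset is hᵢ·tan θᵢ.
Layer 1: θ = 4.90°; offset = 22.3·tan 4.90° = 1.912 m.
Layer 2: sin θ = 548·sin 4.9°/373 = 0.1255, θ = 7.21°; offset = 7.9·tan 7.21° = 0.999 m.
Layer 3: sin θ = 1056·sin 4.9°/373 = 0.2418, θ = 13.99°; offset = 27.3·tan 13.99° = 6.804 m.
Total horizontal offset = 9.715 m.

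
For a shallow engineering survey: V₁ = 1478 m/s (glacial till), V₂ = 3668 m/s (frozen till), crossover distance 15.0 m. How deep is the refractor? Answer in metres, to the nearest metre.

h = (x_cross/2)·√((V₂−V₁)/(V₂+V₁)).
(V₂−V₁)/(V₂+V₁) = (3668−1478)/(3668+1478) = 0.4256; √ = 0.6524.
h = (15.0/2)·0.6524 = 4.89 m.

5 m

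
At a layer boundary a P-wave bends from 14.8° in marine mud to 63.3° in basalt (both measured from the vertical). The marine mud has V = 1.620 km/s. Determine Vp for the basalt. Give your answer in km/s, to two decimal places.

5.67 km/s

sin 14.8° = 0.2554; sin 63.3° = 0.8934.
V₂ = V₁·(sin θ₂/sin θ₁) = 1.620·(0.8934/0.2554) = 5.67 km/s.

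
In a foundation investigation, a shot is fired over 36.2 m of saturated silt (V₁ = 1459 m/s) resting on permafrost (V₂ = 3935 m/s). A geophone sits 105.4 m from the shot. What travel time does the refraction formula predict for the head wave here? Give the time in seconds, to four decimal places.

t = x/V₂ + 2h·√(V₂²−V₁²)/(V₁V₂).
√(V₂²−V₁²) = √(3935²−1459²) = 3654.5 m/s; delay term = 2·36.2·3654.5/(1459·3935) = 0.04609 s.
t = 105.4/3935 + 0.04609 = 0.07287 s.

0.0729 s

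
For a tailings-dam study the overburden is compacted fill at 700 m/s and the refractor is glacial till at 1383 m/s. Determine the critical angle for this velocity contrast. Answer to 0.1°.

Critical incidence: sin θ_c = V₁/V₂ = 700/1383 = 0.5061.
θ_c = arcsin 0.5061 = 30.41°.

30.4°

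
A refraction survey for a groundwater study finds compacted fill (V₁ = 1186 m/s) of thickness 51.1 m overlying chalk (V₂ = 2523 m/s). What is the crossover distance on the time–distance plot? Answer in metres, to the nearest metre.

x_cross = 2h·√((V₂+V₁)/(V₂−V₁)).
(V₂+V₁)/(V₂−V₁) = (2523+1186)/(2523−1186) = 2.7741; √ = 1.6656.
x_cross = 2·51.1·1.6656 = 170.22 m.

170 m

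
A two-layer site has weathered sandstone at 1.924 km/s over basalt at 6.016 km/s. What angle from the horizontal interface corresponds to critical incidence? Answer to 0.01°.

71.35°

At critical incidence the refracted ray runs along the interface (θ₂ = 90°), so sin θ_c = V₁/V₂.
θ_c = arcsin(1.924/6.016) = arcsin 0.3198 = 18.65°.
Measured from the interface: 90° − 18.65° = 71.35°.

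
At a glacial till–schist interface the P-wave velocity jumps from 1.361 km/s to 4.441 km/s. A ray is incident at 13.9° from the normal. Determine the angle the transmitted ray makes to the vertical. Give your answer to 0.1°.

51.6°

Snell's law: sin θ₂ = (V₂/V₁)·sin θ₁ = (4.441/1.361)·sin 13.9° = 0.7839.
θ₂ = arcsin 0.7839 = 51.62° from the normal.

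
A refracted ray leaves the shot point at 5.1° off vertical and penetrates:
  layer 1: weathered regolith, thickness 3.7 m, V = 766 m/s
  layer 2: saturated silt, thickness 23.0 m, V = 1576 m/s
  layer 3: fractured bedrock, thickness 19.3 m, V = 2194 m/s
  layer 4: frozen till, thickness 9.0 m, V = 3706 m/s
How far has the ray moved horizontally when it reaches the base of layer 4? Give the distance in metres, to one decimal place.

Apply Snell's law at each interface; in layer i the horizontal offset is hᵢ·tan θᵢ.
Layer 1: θ = 5.10°; offset = 3.7·tan 5.10° = 0.330 m.
Layer 2: sin θ = 1576·sin 5.1°/766 = 0.1829, θ = 10.54°; offset = 23.0·tan 10.54° = 4.279 m.
Layer 3: sin θ = 2194·sin 5.1°/766 = 0.2546, θ = 14.75°; offset = 19.3·tan 14.75° = 5.082 m.
Layer 4: sin θ = 3706·sin 5.1°/766 = 0.4301, θ = 25.47°; offset = 9.0·tan 25.47° = 4.288 m.
Σ offsets = 13.978 m.

14.0 m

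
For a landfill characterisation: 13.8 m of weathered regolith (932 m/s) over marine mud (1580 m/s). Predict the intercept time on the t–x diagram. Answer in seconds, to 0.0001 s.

tᵢ = 2h·√(V₂²−V₁²)/(V₁V₂).
√(V₂²−V₁²) = √(1580²−932²) = 1275.8 m/s.
tᵢ = 2·13.8·1275.8/(932·1580) = 0.02391 s.

0.0239 s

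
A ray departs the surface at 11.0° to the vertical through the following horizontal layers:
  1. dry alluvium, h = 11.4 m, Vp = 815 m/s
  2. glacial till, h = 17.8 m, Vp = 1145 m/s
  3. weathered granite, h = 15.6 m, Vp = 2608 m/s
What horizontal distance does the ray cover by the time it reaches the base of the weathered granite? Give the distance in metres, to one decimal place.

Apply Snell's law at each interface; in layer i the horizontal offset is hᵢ·tan θᵢ.
Layer 1: θ = 11.00°; offset = 11.4·tan 11.00° = 2.216 m.
Layer 2: sin θ = 1145·sin 11.0°/815 = 0.2681, θ = 15.55°; offset = 17.8·tan 15.55° = 4.953 m.
Layer 3: sin θ = 2608·sin 11.0°/815 = 0.6106, θ = 37.63°; offset = 15.6·tan 37.63° = 12.028 m.
Summing the layer offsets gives 19.196 m.

19.2 m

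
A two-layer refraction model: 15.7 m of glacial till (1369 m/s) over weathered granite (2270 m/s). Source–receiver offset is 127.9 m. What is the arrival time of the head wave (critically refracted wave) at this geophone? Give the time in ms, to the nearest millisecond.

75 ms

t = x/V₂ + 2h·√(V₂²−V₁²)/(V₁V₂).
√(V₂²−V₁²) = √(2270²−1369²) = 1810.7 m/s; delay term = 2·15.7·1810.7/(1369·2270) = 0.01830 s.
t = 127.9/2270 + 0.01830 = 0.07464 s.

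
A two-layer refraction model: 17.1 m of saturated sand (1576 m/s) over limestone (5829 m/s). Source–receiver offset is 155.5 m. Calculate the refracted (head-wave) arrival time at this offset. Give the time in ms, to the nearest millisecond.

48 ms

θ_c = arcsin(V₁/V₂) = arcsin(1576/5829) = 15.69°, cos θ_c = 0.9628.
Intercept time tᵢ = 2h cos θ_c / V₁ = 2·17.1·0.9628/1576 = 0.02089 s.
t = x/V₂ + tᵢ = 155.5/5829 + 0.02089 = 0.04757 s.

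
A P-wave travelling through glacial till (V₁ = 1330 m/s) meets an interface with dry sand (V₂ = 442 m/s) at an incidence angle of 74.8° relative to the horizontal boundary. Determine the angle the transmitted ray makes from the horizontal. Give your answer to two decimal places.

85.00°

Angle from the normal: 90° − 74.8° = 15.2°.
Snell's law: sin θ₂ = (V₂/V₁)·sin θ₁ = (442/1330)·sin 15.2° = 0.0871.
θ₂ = sin⁻¹(0.0871) = 5.00° (from vertical).
From the interface: 90° − 5.00° = 85.00°.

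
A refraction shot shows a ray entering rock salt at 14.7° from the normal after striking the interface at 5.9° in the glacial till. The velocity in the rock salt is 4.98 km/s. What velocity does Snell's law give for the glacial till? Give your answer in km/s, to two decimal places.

2.02 km/s

sin 5.9° = 0.1028; sin 14.7° = 0.2538.
V₁ = V₂·(sin θ₁/sin θ₂) = 4.98·(0.1028/0.2538) = 2.02 km/s.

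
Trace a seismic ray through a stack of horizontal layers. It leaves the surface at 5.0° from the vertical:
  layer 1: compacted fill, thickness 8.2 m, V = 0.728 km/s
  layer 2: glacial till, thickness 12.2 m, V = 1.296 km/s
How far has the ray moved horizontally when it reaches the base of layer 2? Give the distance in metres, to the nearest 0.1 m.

2.6 m

Apply Snell's law at each interface; in layer i the horizontal offset is hᵢ·tan θᵢ.
Layer 1: θ = 5.00°; offset = 8.2·tan 5.00° = 0.717 m.
Layer 2: sin θ = 1.296·sin 5.0°/0.728 = 0.1552, θ = 8.93°; offset = 12.2·tan 8.93° = 1.916 m.
Total horizontal offset = 2.634 m.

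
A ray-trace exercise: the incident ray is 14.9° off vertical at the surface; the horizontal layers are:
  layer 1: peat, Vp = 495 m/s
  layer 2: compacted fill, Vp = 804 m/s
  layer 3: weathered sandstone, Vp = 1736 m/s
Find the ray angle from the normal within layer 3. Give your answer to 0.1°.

Ray parameter p = sin 14.9° / 495 = 5.1946e-04 s/m.
sin θ_3 = p·V_3 = 5.1946e-04 × 1736 = 0.9018.
θ_3 = 64.39° from the vertical.

64.4°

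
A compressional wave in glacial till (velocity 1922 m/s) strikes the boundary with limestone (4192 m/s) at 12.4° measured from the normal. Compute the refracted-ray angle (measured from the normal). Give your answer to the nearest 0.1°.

27.9°

sin θ₁/V₁ = sin θ₂/V₂ ⇒ sin θ₂ = 4192·sin 12.4°/1922 = 4192·0.2147/1922 = 0.4684.
θ₂ = sin⁻¹(0.4684) = 27.93° (from vertical).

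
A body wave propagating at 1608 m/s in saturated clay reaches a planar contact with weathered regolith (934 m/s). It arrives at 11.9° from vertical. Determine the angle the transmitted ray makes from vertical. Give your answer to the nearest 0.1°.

6.9°

Snell's law: sin θ₂ = (V₂/V₁)·sin θ₁ = (934/1608)·sin 11.9° = 0.1198.
θ₂ = sin⁻¹(0.1198) = 6.88° (from vertical).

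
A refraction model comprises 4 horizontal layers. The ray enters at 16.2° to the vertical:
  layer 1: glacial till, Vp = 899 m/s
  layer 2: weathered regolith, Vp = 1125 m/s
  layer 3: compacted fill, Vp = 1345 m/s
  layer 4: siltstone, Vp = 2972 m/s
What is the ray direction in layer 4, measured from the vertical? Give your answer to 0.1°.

Ray parameter p = sin 16.2° / 899 = 3.1033e-04 s/m.
sin θ_4 = p·V_4 = 3.1033e-04 × 2972 = 0.9223.
θ_4 = arcsin 0.9223 = 67.27°.

67.3°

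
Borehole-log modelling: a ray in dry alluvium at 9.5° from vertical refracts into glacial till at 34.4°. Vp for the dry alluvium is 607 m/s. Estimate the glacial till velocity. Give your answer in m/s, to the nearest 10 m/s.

2080 m/s

sin 9.5° = 0.1650; sin 34.4° = 0.5650.
V₂ = V₁·(sin θ₂/sin θ₁) = 607·(0.5650/0.1650) = 2077.79 m/s.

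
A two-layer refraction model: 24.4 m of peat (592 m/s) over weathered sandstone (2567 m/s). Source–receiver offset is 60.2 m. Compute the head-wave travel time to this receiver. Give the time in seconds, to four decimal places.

0.1037 s

θ_c = arcsin(V₁/V₂) = arcsin(592/2567) = 13.33°, cos θ_c = 0.9730.
Intercept time tᵢ = 2h cos θ_c / V₁ = 2·24.4·0.9730/592 = 0.08021 s.
t = x/V₂ + tᵢ = 60.2/2567 + 0.08021 = 0.10366 s.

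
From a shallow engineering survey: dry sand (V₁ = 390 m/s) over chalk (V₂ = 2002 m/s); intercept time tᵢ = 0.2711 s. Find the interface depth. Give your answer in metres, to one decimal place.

53.9 m

θ_c = arcsin(390/2002) = 11.23°; cos θ_c = 0.9808.
tᵢ = 2h cos θ_c/V₁ ⇒ h = tᵢ·V₁/(2 cos θ_c) = 0.2711·390/(2·0.9808) = 53.90 m.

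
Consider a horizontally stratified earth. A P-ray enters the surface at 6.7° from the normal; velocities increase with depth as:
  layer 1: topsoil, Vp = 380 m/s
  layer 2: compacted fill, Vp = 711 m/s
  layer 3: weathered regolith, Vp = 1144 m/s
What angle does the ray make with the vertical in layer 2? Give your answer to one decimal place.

12.6°

Ray parameter p = sin 6.7° / 380 = 3.0703e-04 s/m.
sin θ_2 = p·V_2 = 3.0703e-04 × 711 = 0.2183.
θ_2 = 12.61° from the vertical.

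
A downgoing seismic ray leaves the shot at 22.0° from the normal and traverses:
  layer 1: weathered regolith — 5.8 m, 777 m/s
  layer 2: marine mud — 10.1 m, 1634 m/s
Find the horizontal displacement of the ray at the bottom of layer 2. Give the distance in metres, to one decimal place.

15.3 m

Apply Snell's law at each interface; in layer i the horizontal offset is hᵢ·tan θᵢ.
Layer 1: θ = 22.00°; offset = 5.8·tan 22.00° = 2.343 m.
Layer 2: sin θ = 1634·sin 22.0°/777 = 0.7878, θ = 51.98°; offset = 10.1·tan 51.98° = 12.918 m.
Total horizontal offset = 15.261 m.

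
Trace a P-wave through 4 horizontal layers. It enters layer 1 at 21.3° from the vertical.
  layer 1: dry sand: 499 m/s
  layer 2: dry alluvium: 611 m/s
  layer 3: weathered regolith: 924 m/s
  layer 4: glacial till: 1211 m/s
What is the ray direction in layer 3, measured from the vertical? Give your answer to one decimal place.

Snell's law across each interface conserves sin θ / V, so sin θ_3 = V_3·sin θ₁/V₁.
sin θ_3 = 924 × sin 21.3° / 499 = 0.6726.
θ_3 = 42.27° from the vertical.

42.3°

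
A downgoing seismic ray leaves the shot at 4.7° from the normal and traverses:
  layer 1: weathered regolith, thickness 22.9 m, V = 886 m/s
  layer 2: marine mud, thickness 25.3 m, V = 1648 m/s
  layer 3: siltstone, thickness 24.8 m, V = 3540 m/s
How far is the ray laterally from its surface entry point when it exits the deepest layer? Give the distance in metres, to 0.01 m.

Apply Snell's law at each interface; in layer i the horizontal offset is hᵢ·tan θᵢ.
Layer 1: θ = 4.70°; offset = 22.9·tan 4.70° = 1.8827 m.
Layer 2: sin θ = 1648·sin 4.7°/886 = 0.1524, θ = 8.77°; offset = 25.3·tan 8.77° = 3.9015 m.
Layer 3: sin θ = 3540·sin 4.7°/886 = 0.3274, θ = 19.11°; offset = 24.8·tan 19.11° = 8.5927 m.
Σ offsets = 14.3769 m.

14.38 m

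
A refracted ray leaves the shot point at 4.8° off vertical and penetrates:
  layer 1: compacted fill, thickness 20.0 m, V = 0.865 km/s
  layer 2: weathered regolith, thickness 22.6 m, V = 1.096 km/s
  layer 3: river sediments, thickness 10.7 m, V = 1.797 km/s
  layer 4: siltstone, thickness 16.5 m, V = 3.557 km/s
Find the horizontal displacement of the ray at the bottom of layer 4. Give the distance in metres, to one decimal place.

12.0 m

Apply Snell's law at each interface; in layer i the horizontal offset is hᵢ·tan θᵢ.
Layer 1: θ = 4.80°; offset = 20.0·tan 4.80° = 1.679 m.
Layer 2: sin θ = 1.096·sin 4.8°/0.865 = 0.1060, θ = 6.09°; offset = 22.6·tan 6.09° = 2.410 m.
Layer 3: sin θ = 1.797·sin 4.8°/0.865 = 0.1738, θ = 10.01°; offset = 10.7·tan 10.01° = 1.889 m.
Layer 4: sin θ = 3.557·sin 4.8°/0.865 = 0.3441, θ = 20.13°; offset = 16.5·tan 20.13° = 6.047 m.
Summing the layer offsets gives 12.025 m.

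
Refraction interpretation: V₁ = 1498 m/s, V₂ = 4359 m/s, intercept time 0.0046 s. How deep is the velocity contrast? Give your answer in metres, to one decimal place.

h = tᵢ·V₁·V₂ / (2·√(V₂²−V₁²)).
√(V₂²−V₁²) = √(4359² − 1498²) = 4093.5 m/s.
h = 0.0046 s × 1498 × 4359 / (2 × 4093.5) = 3.67 m.

3.7 m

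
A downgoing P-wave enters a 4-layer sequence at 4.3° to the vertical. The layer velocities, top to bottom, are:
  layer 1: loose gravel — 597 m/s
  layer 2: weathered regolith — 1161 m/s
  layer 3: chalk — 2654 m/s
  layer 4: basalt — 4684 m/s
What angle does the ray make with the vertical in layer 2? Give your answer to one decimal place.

Ray parameter p = sin 4.3° / 597 = 1.2559e-04 s/m.
sin θ_2 = p·V_2 = 1.2559e-04 × 1161 = 0.1458.
θ_2 = 8.38° from the vertical.

8.4°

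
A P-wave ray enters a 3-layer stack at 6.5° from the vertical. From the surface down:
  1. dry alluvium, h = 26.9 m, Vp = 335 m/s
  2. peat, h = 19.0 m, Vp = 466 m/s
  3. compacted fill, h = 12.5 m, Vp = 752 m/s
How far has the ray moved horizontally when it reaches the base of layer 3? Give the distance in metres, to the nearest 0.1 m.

Ray parameter p = sin 6.5° / 335 m/s = 3.3792e-04 s/m.
Layer 1: θ = 6.50°; offset = 26.9·tan 6.50° = 3.065 m.
Layer 2: sin θ = p·466 = 0.1575 → θ = 9.06°; offset = 19.0·tan 9.06° = 3.030 m.
Layer 3: sin θ = p·752 = 0.2541 → θ = 14.72°; offset = 12.5·tan 14.72° = 3.284 m.
Σ offsets = 9.379 m.

9.4 m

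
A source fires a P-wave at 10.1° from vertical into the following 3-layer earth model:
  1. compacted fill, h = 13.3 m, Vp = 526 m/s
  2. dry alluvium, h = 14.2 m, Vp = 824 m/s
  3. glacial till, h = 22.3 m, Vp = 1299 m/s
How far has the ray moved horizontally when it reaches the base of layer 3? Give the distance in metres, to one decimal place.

17.1 m

p = sin θ₁/V₁ = sin 10.1°/526 = 3.3340e-04 s/m is conserved through the stack.
Layer 1: θ = 10.10°; offset = 13.3·tan 10.10° = 2.369 m.
Layer 2: sin θ = p·824 = 0.2747 → θ = 15.95°; offset = 14.2·tan 15.95° = 4.057 m.
Layer 3: sin θ = p·1299 = 0.4331 → θ = 25.66°; offset = 22.3·tan 25.66° = 10.715 m.
Σ offsets = 17.141 m.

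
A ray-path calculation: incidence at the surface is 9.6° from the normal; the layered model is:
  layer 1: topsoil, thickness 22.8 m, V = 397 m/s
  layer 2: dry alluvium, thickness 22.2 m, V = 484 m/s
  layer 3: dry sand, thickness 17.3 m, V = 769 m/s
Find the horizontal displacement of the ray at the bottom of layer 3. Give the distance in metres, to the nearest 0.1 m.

14.4 m

Apply Snell's law at each interface; in layer i the horizontal offset is hᵢ·tan θᵢ.
Layer 1: θ = 9.60°; offset = 22.8·tan 9.60° = 3.856 m.
Layer 2: sin θ = 484·sin 9.6°/397 = 0.2033, θ = 11.73°; offset = 22.2·tan 11.73° = 4.610 m.
Layer 3: sin θ = 769·sin 9.6°/397 = 0.3230, θ = 18.85°; offset = 17.3·tan 18.85° = 5.905 m.
Total horizontal offset = 14.371 m.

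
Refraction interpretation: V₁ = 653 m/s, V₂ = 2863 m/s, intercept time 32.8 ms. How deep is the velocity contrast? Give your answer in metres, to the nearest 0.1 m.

11.0 m

h = tᵢ·V₁·V₂ / (2·√(V₂²−V₁²)).
√(V₂²−V₁²) = √(2863² − 653²) = 2787.5 m/s.
h = 0.0328 s × 653 × 2863 / (2 × 2787.5) = 11.00 m.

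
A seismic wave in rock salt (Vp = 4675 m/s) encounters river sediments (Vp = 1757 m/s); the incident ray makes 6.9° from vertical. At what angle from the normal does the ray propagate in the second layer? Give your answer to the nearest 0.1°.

2.6°

Snell's law: sin θ₂ = (V₂/V₁)·sin θ₁ = (1757/4675)·sin 6.9° = 0.0452.
θ₂ = arcsin 0.0452 = 2.59° from the normal.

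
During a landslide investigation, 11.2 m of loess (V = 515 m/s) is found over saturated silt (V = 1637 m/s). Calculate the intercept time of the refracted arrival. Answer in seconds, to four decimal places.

θ_c = arcsin(V₁/V₂) = arcsin(515/1637) = 18.34°; cos θ_c = 0.9492.
tᵢ = 2h·cos θ_c / V₁ = 2·11.2·0.9492 / 515 = 0.04129 s.

0.0413 s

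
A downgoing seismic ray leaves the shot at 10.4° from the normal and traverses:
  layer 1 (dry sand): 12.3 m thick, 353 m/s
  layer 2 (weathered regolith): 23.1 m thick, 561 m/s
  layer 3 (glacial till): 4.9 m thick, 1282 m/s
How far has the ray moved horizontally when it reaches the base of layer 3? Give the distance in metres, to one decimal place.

Ray parameter p = sin 10.4° / 353 m/s = 5.1139e-04 s/m.
Layer 1: θ = 10.40°; offset = 12.3·tan 10.40° = 2.257 m.
Layer 2: sin θ = p·561 = 0.2869 → θ = 16.67°; offset = 23.1·tan 16.67° = 6.918 m.
Layer 3: sin θ = p·1282 = 0.6556 → θ = 40.96°; offset = 4.9·tan 40.96° = 4.254 m.
Total horizontal offset = 13.430 m.

13.4 m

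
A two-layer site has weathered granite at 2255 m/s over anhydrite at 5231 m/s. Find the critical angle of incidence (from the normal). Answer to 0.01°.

25.54°

At critical incidence the refracted ray runs along the interface (θ₂ = 90°), so sin θ_c = V₁/V₂.
θ_c = arcsin(2255/5231) = arcsin 0.4311 = 25.54°.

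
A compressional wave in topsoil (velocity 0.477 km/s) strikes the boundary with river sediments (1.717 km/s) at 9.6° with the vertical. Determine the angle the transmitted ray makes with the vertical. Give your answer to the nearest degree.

37°

sin θ₁/V₁ = sin θ₂/V₂ ⇒ sin θ₂ = 1.717·sin 9.6°/0.477 = 1.717·0.1668/0.477 = 0.6003.
θ₂ = sin⁻¹(0.6003) = 36.89° (from vertical).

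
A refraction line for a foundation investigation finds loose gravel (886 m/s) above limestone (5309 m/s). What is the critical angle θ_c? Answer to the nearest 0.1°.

Critical incidence: sin θ_c = V₁/V₂ = 886/5309 = 0.1669.
θ_c = arcsin 0.1669 = 9.61°.

9.6°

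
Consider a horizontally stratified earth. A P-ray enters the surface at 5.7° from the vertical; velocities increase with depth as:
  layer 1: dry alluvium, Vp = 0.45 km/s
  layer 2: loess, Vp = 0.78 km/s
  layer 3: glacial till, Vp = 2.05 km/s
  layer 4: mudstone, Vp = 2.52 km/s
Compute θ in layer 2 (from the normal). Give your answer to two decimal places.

9.91°

Snell's law across each interface conserves sin θ / V, so sin θ_2 = V_2·sin θ₁/V₁.
sin θ_2 = 0.78 × sin 5.7° / 0.45 = 0.1722.
θ_2 = 9.91° from the vertical.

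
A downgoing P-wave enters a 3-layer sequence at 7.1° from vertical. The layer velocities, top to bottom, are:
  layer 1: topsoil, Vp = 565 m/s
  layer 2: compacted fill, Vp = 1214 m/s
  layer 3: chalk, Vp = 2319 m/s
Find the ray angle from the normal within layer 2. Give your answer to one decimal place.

15.4°

Ray parameter p = sin 7.1° / 565 = 2.1876e-04 s/m.
sin θ_2 = p·V_2 = 2.1876e-04 × 1214 = 0.2656.
θ_2 = 15.40° from the vertical.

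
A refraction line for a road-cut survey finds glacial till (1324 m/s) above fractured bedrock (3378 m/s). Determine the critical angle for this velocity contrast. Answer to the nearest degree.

At critical incidence the refracted ray runs along the interface (θ₂ = 90°), so sin θ_c = V₁/V₂.
θ_c = arcsin(1324/3378) = arcsin 0.3919 = 23.08°.

23°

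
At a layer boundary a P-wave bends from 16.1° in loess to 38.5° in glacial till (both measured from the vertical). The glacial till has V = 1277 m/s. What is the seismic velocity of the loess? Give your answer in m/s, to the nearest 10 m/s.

sin 16.1° = 0.2773; sin 38.5° = 0.6225.
V₁ = V₂·(sin θ₁/sin θ₂) = 1277·(0.2773/0.6225) = 568.87 m/s.

570 m/s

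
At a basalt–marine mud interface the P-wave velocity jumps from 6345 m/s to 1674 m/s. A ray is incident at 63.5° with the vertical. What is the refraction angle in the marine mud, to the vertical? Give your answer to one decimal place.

Snell's law: sin θ₂ = (V₂/V₁)·sin θ₁ = (1674/6345)·sin 63.5° = 0.2361.
θ₂ = arcsin 0.2361 = 13.66° from the normal.

13.7°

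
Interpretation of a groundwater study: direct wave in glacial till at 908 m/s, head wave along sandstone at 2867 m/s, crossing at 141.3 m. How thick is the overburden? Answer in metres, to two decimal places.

50.89 m

h = (x_cross/2)·√((V₂−V₁)/(V₂+V₁)).
(V₂−V₁)/(V₂+V₁) = (2867−908)/(2867+908) = 0.5189; √ = 0.7204.
h = (141.3/2)·0.7204 = 50.89 m.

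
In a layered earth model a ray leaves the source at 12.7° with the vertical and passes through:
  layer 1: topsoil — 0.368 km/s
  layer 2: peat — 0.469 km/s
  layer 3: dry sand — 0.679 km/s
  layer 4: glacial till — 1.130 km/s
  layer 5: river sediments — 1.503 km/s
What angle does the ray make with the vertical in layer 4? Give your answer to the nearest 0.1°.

42.5°

Ray parameter p = sin 12.7° / 0.368 = 5.9741e-01 s/km.
sin θ_4 = p·V_4 = 5.9741e-01 × 1.130 = 0.6751.
θ_4 = 42.46° from the vertical.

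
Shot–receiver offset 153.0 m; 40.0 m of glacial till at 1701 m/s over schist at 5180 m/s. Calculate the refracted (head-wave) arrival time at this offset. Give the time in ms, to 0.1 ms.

θ_c = arcsin(V₁/V₂) = arcsin(1701/5180) = 19.17°, cos θ_c = 0.9445.
Intercept time tᵢ = 2h cos θ_c / V₁ = 2·40.0·0.9445/1701 = 0.04442 s.
t = x/V₂ + tᵢ = 153.0/5180 + 0.04442 = 0.07396 s.

74.0 ms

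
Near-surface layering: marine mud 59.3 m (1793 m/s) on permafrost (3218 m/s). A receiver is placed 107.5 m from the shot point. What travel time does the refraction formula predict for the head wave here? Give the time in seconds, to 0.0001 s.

t = x/V₂ + 2h·√(V₂²−V₁²)/(V₁V₂).
√(V₂²−V₁²) = √(3218²−1793²) = 2672.2 m/s; delay term = 2·59.3·2672.2/(1793·3218) = 0.05493 s.
t = 107.5/3218 + 0.05493 = 0.08833 s.

0.0883 s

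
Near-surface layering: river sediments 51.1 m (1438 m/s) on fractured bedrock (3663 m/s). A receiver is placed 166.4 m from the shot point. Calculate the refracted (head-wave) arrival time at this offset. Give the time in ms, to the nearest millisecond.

θ_c = arcsin(V₁/V₂) = arcsin(1438/3663) = 23.11°, cos θ_c = 0.9197.
Intercept time tᵢ = 2h cos θ_c / V₁ = 2·51.1·0.9197/1438 = 0.06537 s.
t = x/V₂ + tᵢ = 166.4/3663 + 0.06537 = 0.11079 s.

111 ms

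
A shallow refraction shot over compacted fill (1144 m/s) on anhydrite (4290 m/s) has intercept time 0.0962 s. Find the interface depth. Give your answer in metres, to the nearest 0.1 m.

57.1 m

θ_c = arcsin(1144/4290) = 15.47°; cos θ_c = 0.9638.
tᵢ = 2h cos θ_c/V₁ ⇒ h = tᵢ·V₁/(2 cos θ_c) = 0.0962·1144/(2·0.9638) = 57.09 m.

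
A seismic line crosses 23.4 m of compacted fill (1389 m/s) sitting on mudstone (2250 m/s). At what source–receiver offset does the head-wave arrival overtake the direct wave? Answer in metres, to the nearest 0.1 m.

96.2 m

θ_c = arcsin(1389/2250) = 38.12°, so cos θ_c = 0.7867 and tᵢ = 2h cos θ_c/V₁ = 0.0265 s.
At crossover x/V₁ = x/V₂ + tᵢ ⇒ x = tᵢ/(1/V₁ − 1/V₂) = 0.02651/(7.1994e-04 − 4.4444e-04) = 96.21 m.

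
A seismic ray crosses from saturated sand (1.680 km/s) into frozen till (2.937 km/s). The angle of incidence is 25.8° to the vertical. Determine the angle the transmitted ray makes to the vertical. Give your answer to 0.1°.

sin θ₁/V₁ = sin θ₂/V₂ ⇒ sin θ₂ = 2.937·sin 25.8°/1.680 = 2.937·0.4352/1.680 = 0.7609.
θ₂ = sin⁻¹(0.7609) = 49.54° (from vertical).

49.5°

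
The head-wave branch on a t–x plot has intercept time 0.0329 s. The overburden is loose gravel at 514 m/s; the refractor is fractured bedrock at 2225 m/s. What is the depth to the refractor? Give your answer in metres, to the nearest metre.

9 m

θ_c = arcsin(514/2225) = 13.36°; cos θ_c = 0.9730.
tᵢ = 2h cos θ_c/V₁ ⇒ h = tᵢ·V₁/(2 cos θ_c) = 0.0329·514/(2·0.9730) = 8.69 m.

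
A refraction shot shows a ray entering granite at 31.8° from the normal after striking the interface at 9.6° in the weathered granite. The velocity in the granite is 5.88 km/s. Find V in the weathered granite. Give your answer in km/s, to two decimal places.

sin 9.6° = 0.1668; sin 31.8° = 0.5270.
V₁ = V₂·(sin θ₁/sin θ₂) = 5.88·(0.1668/0.5270) = 1.86 km/s.

1.86 km/s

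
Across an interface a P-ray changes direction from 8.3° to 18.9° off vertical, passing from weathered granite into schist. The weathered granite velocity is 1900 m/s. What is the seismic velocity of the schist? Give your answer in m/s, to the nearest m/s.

4263 m/s

Snell's law: sin 8.3°/V₁ = sin 18.9°/V₂.
V₂ = V₁·sin 18.9°/sin 8.3° = 1900 × 2.2439 = 4263.36 m/s.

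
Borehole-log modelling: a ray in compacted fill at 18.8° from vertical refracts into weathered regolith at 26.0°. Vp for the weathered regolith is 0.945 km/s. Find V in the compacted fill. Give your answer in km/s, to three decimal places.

0.695 km/s

sin 18.8° = 0.3223; sin 26.0° = 0.4384.
V₁ = V₂·(sin θ₁/sin θ₂) = 0.945·(0.3223/0.4384) = 0.695 km/s.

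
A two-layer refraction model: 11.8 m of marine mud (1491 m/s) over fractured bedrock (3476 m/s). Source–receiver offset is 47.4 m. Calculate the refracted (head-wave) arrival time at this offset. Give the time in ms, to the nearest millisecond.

28 ms

t = x/V₂ + 2h·√(V₂²−V₁²)/(V₁V₂).
√(V₂²−V₁²) = √(3476²−1491²) = 3140.0 m/s; delay term = 2·11.8·3140.0/(1491·3476) = 0.01430 s.
t = 47.4/3476 + 0.01430 = 0.02793 s.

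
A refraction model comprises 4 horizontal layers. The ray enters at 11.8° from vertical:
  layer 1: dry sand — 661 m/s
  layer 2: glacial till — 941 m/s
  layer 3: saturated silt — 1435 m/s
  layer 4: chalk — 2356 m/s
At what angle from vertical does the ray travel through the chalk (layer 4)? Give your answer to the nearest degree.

47°

Snell's law across each interface conserves sin θ / V, so sin θ_4 = V_4·sin θ₁/V₁.
sin θ_4 = 2356 × sin 11.8° / 661 = 0.7289.
θ_4 = 46.79° from the vertical.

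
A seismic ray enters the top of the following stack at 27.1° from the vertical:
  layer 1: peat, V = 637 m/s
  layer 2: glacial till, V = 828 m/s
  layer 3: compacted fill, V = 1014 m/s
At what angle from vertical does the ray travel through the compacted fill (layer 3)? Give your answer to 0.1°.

Ray parameter p = sin 27.1° / 637 = 7.1514e-04 s/m.
sin θ_3 = p·V_3 = 7.1514e-04 × 1014 = 0.7252.
θ_3 = 46.48° from the vertical.

46.5°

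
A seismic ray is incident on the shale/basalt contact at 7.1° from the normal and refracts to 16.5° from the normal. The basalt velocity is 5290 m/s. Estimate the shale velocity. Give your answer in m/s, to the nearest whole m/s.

2302 m/s

Snell's law: sin 7.1°/V₁ = sin 16.5°/V₂.
V₁ = V₂·sin 7.1°/sin 16.5° = 5290 × 0.4352 = 2302.17 m/s.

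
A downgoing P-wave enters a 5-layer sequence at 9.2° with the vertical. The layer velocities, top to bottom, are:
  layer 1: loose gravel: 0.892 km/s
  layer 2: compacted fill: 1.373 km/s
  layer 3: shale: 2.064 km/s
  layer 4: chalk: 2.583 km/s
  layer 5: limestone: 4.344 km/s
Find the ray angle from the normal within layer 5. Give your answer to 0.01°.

51.13°

Ray parameter p = sin 9.2° / 0.892 = 1.7924e-01 s/km.
sin θ_5 = p·V_5 = 1.7924e-01 × 4.344 = 0.7786.
θ_5 = 51.13° from the vertical.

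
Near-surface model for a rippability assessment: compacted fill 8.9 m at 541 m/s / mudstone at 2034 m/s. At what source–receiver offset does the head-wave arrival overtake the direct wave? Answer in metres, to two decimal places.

23.38 m

x_cross = 2h·√((V₂+V₁)/(V₂−V₁)).
(V₂+V₁)/(V₂−V₁) = (2034+541)/(2034−541) = 1.7247; √ = 1.3133.
x_cross = 2·8.9·1.3133 = 23.38 m.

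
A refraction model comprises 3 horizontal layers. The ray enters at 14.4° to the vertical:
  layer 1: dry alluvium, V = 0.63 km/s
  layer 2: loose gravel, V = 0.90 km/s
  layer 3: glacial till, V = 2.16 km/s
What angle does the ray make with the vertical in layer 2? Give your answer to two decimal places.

20.81°

Snell's law across each interface conserves sin θ / V, so sin θ_2 = V_2·sin θ₁/V₁.
sin θ_2 = 0.90 × sin 14.4° / 0.63 = 0.3553.
θ_2 = 20.81° from the vertical.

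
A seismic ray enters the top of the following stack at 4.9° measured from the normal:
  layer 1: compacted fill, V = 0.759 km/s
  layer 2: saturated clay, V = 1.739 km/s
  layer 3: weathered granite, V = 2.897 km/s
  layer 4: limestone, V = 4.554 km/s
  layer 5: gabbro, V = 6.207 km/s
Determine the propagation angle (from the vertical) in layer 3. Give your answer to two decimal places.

Ray parameter p = sin 4.9° / 0.759 = 1.1254e-01 s/km.
sin θ_3 = p·V_3 = 1.1254e-01 × 2.897 = 0.3260.
θ_3 = arcsin 0.3260 = 19.03°.

19.03°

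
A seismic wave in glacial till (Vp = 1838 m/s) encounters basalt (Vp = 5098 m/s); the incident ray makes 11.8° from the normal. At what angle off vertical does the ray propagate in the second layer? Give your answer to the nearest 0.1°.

Snell's law: sin θ₂ = (V₂/V₁)·sin θ₁ = (5098/1838)·sin 11.8° = 0.5672.
θ₂ = sin⁻¹(0.5672) = 34.56° (from vertical).

34.6°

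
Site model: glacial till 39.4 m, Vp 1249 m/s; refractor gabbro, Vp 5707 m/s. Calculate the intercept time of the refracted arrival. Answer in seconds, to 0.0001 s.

0.0616 s

θ_c = arcsin(V₁/V₂) = arcsin(1249/5707) = 12.64°; cos θ_c = 0.9758.
tᵢ = 2h·cos θ_c / V₁ = 2·39.4·0.9758 / 1249 = 0.06156 s.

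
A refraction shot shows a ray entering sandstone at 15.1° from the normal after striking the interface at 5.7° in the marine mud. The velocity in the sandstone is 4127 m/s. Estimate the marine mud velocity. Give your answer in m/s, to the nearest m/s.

1573 m/s

Snell's law: sin 5.7°/V₁ = sin 15.1°/V₂.
V₁ = V₂·sin 5.7°/sin 15.1° = 4127 × 0.3813 = 1573.46 m/s.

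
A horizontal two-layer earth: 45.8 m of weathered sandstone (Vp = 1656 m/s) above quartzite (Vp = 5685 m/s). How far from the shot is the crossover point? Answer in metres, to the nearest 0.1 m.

θ_c = arcsin(1656/5685) = 16.94°, so cos θ_c = 0.9566 and tᵢ = 2h cos θ_c/V₁ = 0.0529 s.
At crossover x/V₁ = x/V₂ + tᵢ ⇒ x = tᵢ/(1/V₁ − 1/V₂) = 0.05292/(6.0386e-04 − 1.7590e-04) = 123.64 m.

123.6 m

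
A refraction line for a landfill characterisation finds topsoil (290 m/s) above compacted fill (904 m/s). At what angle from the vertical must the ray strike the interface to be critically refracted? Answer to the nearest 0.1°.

Critical incidence: sin θ_c = V₁/V₂ = 290/904 = 0.3208.
θ_c = arcsin 0.3208 = 18.71°.

18.7°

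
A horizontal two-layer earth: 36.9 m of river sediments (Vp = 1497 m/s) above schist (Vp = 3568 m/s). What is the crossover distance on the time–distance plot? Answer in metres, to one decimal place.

115.4 m

x_cross = 2h·√((V₂+V₁)/(V₂−V₁)).
(V₂+V₁)/(V₂−V₁) = (3568+1497)/(3568−1497) = 2.4457; √ = 1.5639.
x_cross = 2·36.9·1.5639 = 115.41 m.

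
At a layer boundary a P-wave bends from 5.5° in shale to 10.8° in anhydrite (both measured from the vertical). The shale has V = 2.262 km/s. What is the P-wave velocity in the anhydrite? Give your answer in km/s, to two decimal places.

4.42 km/s

Snell's law: sin 5.5°/V₁ = sin 10.8°/V₂.
V₂ = V₁·sin 10.8°/sin 5.5° = 2.262 × 1.9550 = 4.42 km/s.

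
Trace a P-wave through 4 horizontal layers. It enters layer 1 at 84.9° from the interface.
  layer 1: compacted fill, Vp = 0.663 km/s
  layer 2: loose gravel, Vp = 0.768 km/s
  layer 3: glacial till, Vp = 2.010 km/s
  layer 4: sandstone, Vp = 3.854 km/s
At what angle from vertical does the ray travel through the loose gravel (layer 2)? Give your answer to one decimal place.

From the normal: θ₁ = 90° − 84.9° = 5.1°.
Snell's law across each interface conserves sin θ / V, so sin θ_2 = V_2·sin θ₁/V₁.
sin θ_2 = 0.768 × sin 5.1° / 0.663 = 0.1030.
θ_2 = arcsin 0.1030 = 5.91°.

5.9°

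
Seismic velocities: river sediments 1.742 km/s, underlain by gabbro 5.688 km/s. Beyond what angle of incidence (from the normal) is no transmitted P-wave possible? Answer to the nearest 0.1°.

Critical incidence: sin θ_c = V₁/V₂ = 1.742/5.688 = 0.3063.
θ_c = arcsin 0.3063 = 17.83°.

17.8°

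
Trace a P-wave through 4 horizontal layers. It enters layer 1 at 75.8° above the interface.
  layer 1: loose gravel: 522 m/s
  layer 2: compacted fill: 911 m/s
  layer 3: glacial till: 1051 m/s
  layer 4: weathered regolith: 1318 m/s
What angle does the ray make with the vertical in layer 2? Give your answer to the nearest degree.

From the normal: θ₁ = 90° − 75.8° = 14.2°.
Ray parameter p = sin 14.2° / 522 = 4.6994e-04 s/m.
sin θ_2 = p·V_2 = 4.6994e-04 × 911 = 0.4281.
θ_2 = 25.35° from the vertical.

25°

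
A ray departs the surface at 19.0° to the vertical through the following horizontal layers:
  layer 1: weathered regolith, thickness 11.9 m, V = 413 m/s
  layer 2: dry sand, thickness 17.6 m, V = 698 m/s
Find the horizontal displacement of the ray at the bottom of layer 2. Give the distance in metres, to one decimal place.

Ray parameter p = sin 19.0° / 413 m/s = 7.8830e-04 s/m.
Layer 1: θ = 19.00°; offset = 11.9·tan 19.00° = 4.097 m.
Layer 2: sin θ = p·698 = 0.5502 → θ = 33.38°; offset = 17.6·tan 33.38° = 11.598 m.
Σ offsets = 15.695 m.

15.7 m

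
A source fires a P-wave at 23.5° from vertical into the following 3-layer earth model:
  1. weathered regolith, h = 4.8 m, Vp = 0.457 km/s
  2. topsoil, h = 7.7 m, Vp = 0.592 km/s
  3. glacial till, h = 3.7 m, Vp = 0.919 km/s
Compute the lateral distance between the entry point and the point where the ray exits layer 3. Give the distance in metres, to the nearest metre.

Apply Snell's law at each interface; in layer i the horizontal offset is hᵢ·tan θᵢ.
Layer 1: θ = 23.50°; offset = 4.8·tan 23.50° = 2.087 m.
Layer 2: sin θ = 0.592·sin 23.5°/0.457 = 0.5165, θ = 31.10°; offset = 7.7·tan 31.10° = 4.645 m.
Layer 3: sin θ = 0.919·sin 23.5°/0.457 = 0.8019, θ = 53.31°; offset = 3.7·tan 53.31° = 4.965 m.
Σ offsets = 11.698 m.

12 m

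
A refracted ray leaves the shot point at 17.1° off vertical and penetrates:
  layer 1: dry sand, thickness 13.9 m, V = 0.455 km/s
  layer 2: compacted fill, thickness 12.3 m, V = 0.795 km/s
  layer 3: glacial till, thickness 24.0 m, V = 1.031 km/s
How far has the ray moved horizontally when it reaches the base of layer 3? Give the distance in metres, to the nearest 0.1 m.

33.1 m

Ray parameter p = sin 17.1° / 0.455 km/s = 6.4624e-01 s/km.
Layer 1: θ = 17.10°; offset = 13.9·tan 17.10° = 4.276 m.
Layer 2: sin θ = p·0.795 = 0.5138 → θ = 30.91°; offset = 12.3·tan 30.91° = 7.366 m.
Layer 3: sin θ = p·1.031 = 0.6663 → θ = 41.78°; offset = 24.0·tan 41.78° = 21.444 m.
Summing the layer offsets gives 33.086 m.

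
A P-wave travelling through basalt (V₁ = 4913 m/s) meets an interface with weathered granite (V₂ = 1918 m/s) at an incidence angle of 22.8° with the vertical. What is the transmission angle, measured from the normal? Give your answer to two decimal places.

sin θ₁/V₁ = sin θ₂/V₂ ⇒ sin θ₂ = 1918·sin 22.8°/4913 = 1918·0.3875/4913 = 0.1513.
θ₂ = sin⁻¹(0.1513) = 8.70° (from vertical).

8.70°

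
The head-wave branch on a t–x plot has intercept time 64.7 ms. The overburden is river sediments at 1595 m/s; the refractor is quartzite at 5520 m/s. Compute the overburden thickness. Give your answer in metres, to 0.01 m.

53.90 m

θ_c = arcsin(1595/5520) = 16.80°; cos θ_c = 0.9573.
tᵢ = 2h cos θ_c/V₁ ⇒ h = tᵢ·V₁/(2 cos θ_c) = 0.0647·1595/(2·0.9573) = 53.90 m.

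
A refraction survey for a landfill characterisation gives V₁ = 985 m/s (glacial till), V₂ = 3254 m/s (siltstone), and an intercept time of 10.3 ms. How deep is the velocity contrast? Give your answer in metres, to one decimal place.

h = tᵢ·V₁·V₂ / (2·√(V₂²−V₁²)).
√(V₂²−V₁²) = √(3254² − 985²) = 3101.3 m/s.
h = 0.0103 s × 985 × 3254 / (2 × 3101.3) = 5.32 m.

5.3 m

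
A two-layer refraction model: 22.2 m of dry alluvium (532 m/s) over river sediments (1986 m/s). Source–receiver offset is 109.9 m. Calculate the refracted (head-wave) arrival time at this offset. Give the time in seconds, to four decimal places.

t = x/V₂ + 2h·√(V₂²−V₁²)/(V₁V₂).
√(V₂²−V₁²) = √(1986²−532²) = 1913.4 m/s; delay term = 2·22.2·1913.4/(532·1986) = 0.08041 s.
t = 109.9/1986 + 0.08041 = 0.13575 s.

0.1357 s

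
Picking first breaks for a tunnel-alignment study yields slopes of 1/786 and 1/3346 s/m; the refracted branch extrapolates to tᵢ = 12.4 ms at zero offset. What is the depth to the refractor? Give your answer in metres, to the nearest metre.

5 m

h = tᵢ·V₁·V₂ / (2·√(V₂²−V₁²)).
√(V₂²−V₁²) = √(3346² − 786²) = 3252.4 m/s.
h = 0.0124 s × 786 × 3346 / (2 × 3252.4) = 5.01 m.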